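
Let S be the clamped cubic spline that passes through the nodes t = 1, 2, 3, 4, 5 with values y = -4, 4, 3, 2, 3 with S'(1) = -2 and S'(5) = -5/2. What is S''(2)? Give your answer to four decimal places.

Put m_i = S'' at the i-th knot. Here h = (1, 1, 1, 1) and Δ = (8, -1, -1, 1), so the interior equations h_(i-1)·m_(i-1) + 2(h_(i-1)+h_i)·m_i + h_i·m_(i+1) = 6(Δ_i − Δ_(i-1)) read
  1·m_0 + 4·m_1 + 1·m_2 = 6(Δ_1 - Δ_0) = -54
  1·m_1 + 4·m_2 + 1·m_3 = 6(Δ_2 - Δ_1) = 0
  1·m_2 + 4·m_3 + 1·m_4 = 6(Δ_3 - Δ_2) = 12
Clamped end conditions give two more equations: 2h_0·m_0 + h_0·m_1 = 6(Δ_0 - S'(1)) = 60 and h_3·m_3 + 2h_3·m_4 = 6(S'(5) - Δ_3) = -21.
Hence m_0 = 2393/56, m_1 = -713/28, m_2 = 41/8, m_3 = 139/28, m_4 = -727/56.

-25.4643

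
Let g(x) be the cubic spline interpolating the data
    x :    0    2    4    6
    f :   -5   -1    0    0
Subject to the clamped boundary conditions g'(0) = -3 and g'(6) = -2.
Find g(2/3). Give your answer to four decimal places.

Write m_i for g''(x_i). With h_i = 2, 2, 2 and divided differences Δ_i = 2, 1/2, 0, the continuity of g' gives the tridiagonal system
  2·m_0 + 8·m_1 + 2·m_2 = 6(Δ_1 - Δ_0) = -9
  2·m_1 + 8·m_2 + 2·m_3 = 6(Δ_2 - Δ_1) = -3
Clamped end conditions give two more equations: 2h_0·m_0 + h_0·m_1 = 6(Δ_0 - g'(0)) = 30 and h_2·m_2 + 2h_2·m_3 = 6(g'(6) - Δ_2) = -12.
Solving the tridiagonal system: m_0 = 283/30, m_1 = -58/15, m_2 = 23/15, m_3 = -113/30.
On [0, 2], g(x) = -5 - 3·x + 283/60·x² - 133/120·x³.
With x = 2/3: g(2/3) = -2119/405.

-5.2321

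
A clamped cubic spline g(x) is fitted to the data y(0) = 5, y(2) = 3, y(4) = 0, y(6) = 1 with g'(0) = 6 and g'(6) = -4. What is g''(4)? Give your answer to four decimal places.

3.1667

Put M_i = g'' at the i-th knot. Here h = (2, 2, 2) and Δ = (-1, -3/2, 1/2), so the interior equations h_(i-1)·M_(i-1) + 2(h_(i-1)+h_i)·M_i + h_i·M_(i+1) = 6(Δ_i − Δ_(i-1)) read
  2·M_0 + 8·M_1 + 2·M_2 = 6(Δ_1 - Δ_0) = -3
  2·M_1 + 8·M_2 + 2·M_3 = 6(Δ_2 - Δ_1) = 12
Clamped end conditions give two more equations: 2h_0·M_0 + h_0·M_1 = 6(Δ_0 - g'(0)) = -42 and h_2·M_2 + 2h_2·M_3 = 6(g'(6) - Δ_2) = -27.
Hence M_0 = -34/3, M_1 = 5/3, M_2 = 19/6, M_3 = -25/3.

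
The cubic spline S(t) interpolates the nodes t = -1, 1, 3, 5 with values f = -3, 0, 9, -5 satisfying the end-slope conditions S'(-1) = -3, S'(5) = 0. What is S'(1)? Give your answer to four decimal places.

6.1000

Put M_i = S'' at the i-th knot. Here h = (2, 2, 2) and Δ = (3/2, 9/2, -7), so the interior equations h_(i-1)·M_(i-1) + 2(h_(i-1)+h_i)·M_i + h_i·M_(i+1) = 6(Δ_i − Δ_(i-1)) read
  2·M_0 + 8·M_1 + 2·M_2 = 6(Δ_1 - Δ_0) = 18
  2·M_1 + 8·M_2 + 2·M_3 = 6(Δ_2 - Δ_1) = -69
Clamped end conditions give two more equations: 2h_0·M_0 + h_0·M_1 = 6(Δ_0 - S'(-1)) = 27 and h_2·M_2 + 2h_2·M_3 = 6(S'(5) - Δ_2) = 42.
Solving: M_0 = 22/5, M_1 = 47/10, M_2 = -71/5, M_3 = 88/5.
On [1, 3], S'(t) = b_1 + 2c_1·(t - 1) + 3d_1·(t - 1)² with b_1 = Δ_1 - h_1(2M_1 + M_2)/6 = 61/10, c_1 = M_1/2 = 47/20, d_1 = (M_2 - M_1)/(6h_1) = -63/40. So S'(1) = 61/10.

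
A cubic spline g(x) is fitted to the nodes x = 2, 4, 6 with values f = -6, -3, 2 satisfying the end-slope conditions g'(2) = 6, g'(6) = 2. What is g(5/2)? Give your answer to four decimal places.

-3.9375

Put M_i = g'' at the i-th knot. Here h = (2, 2) and Δ = (3/2, 5/2), so the interior equations h_(i-1)·M_(i-1) + 2(h_(i-1)+h_i)·M_i + h_i·M_(i+1) = 6(Δ_i − Δ_(i-1)) read
  2·M_0 + 8·M_1 + 2·M_2 = 6(Δ_1 - Δ_0) = 6
Clamped end conditions give two more equations: 2h_0·M_0 + h_0·M_1 = 6(Δ_0 - g'(2)) = -27 and h_1·M_1 + 2h_1·M_2 = 6(g'(6) - Δ_1) = -3.
Solving the tridiagonal system: M_0 = -17/2, M_1 = 7/2, M_2 = -5/2.
On [2, 4], g(x) = -6 + 6·(x - 2) - 17/4·(x - 2)² + 1·(x - 2)³.
With (x - 2) = 1/2: g(5/2) = -63/16.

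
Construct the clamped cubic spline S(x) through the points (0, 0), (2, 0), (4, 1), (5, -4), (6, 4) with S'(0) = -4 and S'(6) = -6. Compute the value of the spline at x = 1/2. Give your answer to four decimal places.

Put σ_i = S'' at the i-th knot. Here h = (2, 2, 1, 1) and Δ = (0, 1/2, -5, 8), so the interior equations h_(i-1)·σ_(i-1) + 2(h_(i-1)+h_i)·σ_i + h_i·σ_(i+1) = 6(Δ_i − Δ_(i-1)) read
  2·σ_0 + 8·σ_1 + 2·σ_2 = 6(Δ_1 - Δ_0) = 3
  2·σ_1 + 6·σ_2 + 1·σ_3 = 6(Δ_2 - Δ_1) = -33
  1·σ_2 + 4·σ_3 + 1·σ_4 = 6(Δ_3 - Δ_2) = 78
Clamped end conditions give two more equations: 2h_0·σ_0 + h_0·σ_1 = 6(Δ_0 - S'(0)) = 24 and h_3·σ_3 + 2h_3·σ_4 = 6(S'(6) - Δ_3) = -84.
Hence σ_0 = 407/84, σ_1 = 97/42, σ_2 = -151/12, σ_3 = 1591/42, σ_4 = -5119/84.
On [0, 2], S(x) = 0 - 4·x + 407/168·x² - 71/336·x³.
With x = 1/2: S(1/2) = -1273/896.

-1.4208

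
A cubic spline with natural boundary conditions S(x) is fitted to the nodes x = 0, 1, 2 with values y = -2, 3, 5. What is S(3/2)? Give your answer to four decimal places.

With M_i denoting the second derivative at x_i, h_i = 1, 1, and Δ_i = (y_(i+1) − y_i)/h_i = 5, 2:
  1·M_0 + 4·M_1 + 1·M_2 = 6(Δ_1 - Δ_0) = -18
Natural end conditions: M_0 = M_2 = 0.
Forward elimination and back-substitution give M_0 = 0, M_1 = -9/2, M_2 = 0.
On [1, 2], S(x) = 3 + 7/2·(x - 1) - 9/4·(x - 1)² + 3/4·(x - 1)³.
With (x - 1) = 1/2: S(3/2) = 137/32.

4.2813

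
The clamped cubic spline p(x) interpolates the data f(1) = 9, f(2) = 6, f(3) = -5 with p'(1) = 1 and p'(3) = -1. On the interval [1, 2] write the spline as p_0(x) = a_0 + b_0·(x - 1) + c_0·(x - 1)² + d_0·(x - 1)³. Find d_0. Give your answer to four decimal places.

Put M_i = p'' at the i-th knot. Here h = (1, 1) and Δ = (-3, -11), so the interior equations h_(i-1)·M_(i-1) + 2(h_(i-1)+h_i)·M_i + h_i·M_(i+1) = 6(Δ_i − Δ_(i-1)) read
  1·M_0 + 4·M_1 + 1·M_2 = 6(Δ_1 - Δ_0) = -48
Clamped end conditions give two more equations: 2h_0·M_0 + h_0·M_1 = 6(Δ_0 - p'(1)) = -24 and h_1·M_1 + 2h_1·M_2 = 6(p'(3) - Δ_1) = 60.
Forward elimination and back-substitution give M_0 = -1, M_1 = -22, M_2 = 41.
On [1, 2], with p_0(x) = a_0 + b_0·(x - 1) + c_0·(x - 1)² + d_0·(x - 1)³: c_0 = M_0/2 = -1/2, d_0 = (M_1 - M_0)/(6h_0) = -7/2, b_0 = Δ_0 - h_0(2M_0 + M_1)/6 = 1.

-3.5000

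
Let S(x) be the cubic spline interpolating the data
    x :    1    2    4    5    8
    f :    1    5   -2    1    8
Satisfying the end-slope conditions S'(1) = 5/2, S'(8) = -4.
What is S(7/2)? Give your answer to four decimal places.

-0.5739

With σ_i denoting the second derivative at x_i, h_i = 1, 2, 1, 3, and Δ_i = (y_(i+1) − y_i)/h_i = 4, -7/2, 3, 7/3:
  1·σ_0 + 6·σ_1 + 2·σ_2 = 6(Δ_1 - Δ_0) = -45
  2·σ_1 + 6·σ_2 + 1·σ_3 = 6(Δ_2 - Δ_1) = 39
  1·σ_2 + 8·σ_3 + 3·σ_4 = 6(Δ_3 - Δ_2) = -4
Clamped end conditions give two more equations: 2h_0·σ_0 + h_0·σ_1 = 6(Δ_0 - S'(1)) = 9 and h_3·σ_3 + 2h_3·σ_4 = 6(S'(8) - Δ_3) = -38.
Hence σ_0 = 1335/122, σ_1 = -786/61, σ_2 = 2607/244, σ_3 = 81/122, σ_4 = -4879/732.
On [2, 4], S(x) = 5 + 373/244·(x - 2) - 393/61·(x - 2)² + 1917/976·(x - 2)³.
With (x - 2) = 3/2: S(7/2) = -4481/7808.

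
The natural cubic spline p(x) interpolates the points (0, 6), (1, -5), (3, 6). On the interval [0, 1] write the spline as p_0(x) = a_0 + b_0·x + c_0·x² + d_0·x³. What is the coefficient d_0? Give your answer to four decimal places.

2.7500

With M_i denoting the second derivative at x_i, h_i = 1, 2, and Δ_i = (y_(i+1) − y_i)/h_i = -11, 11/2:
  1·M_0 + 6·M_1 + 2·M_2 = 6(Δ_1 - Δ_0) = 99
Natural end conditions: M_0 = M_2 = 0.
Solving the tridiagonal system: M_0 = 0, M_1 = 33/2, M_2 = 0.
On [0, 1], with p_0(x) = a_0 + b_0·x + c_0·x² + d_0·x³: c_0 = M_0/2 = 0, d_0 = (M_1 - M_0)/(6h_0) = 11/4, b_0 = Δ_0 - h_0(2M_0 + M_1)/6 = -55/4.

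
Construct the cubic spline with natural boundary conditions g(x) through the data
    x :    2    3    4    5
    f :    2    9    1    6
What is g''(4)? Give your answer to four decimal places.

26.8000

With σ_i denoting the second derivative at x_i, h_i = 1, 1, 1, and Δ_i = (y_(i+1) − y_i)/h_i = 7, -8, 5:
  1·σ_0 + 4·σ_1 + 1·σ_2 = 6(Δ_1 - Δ_0) = -90
  1·σ_1 + 4·σ_2 + 1·σ_3 = 6(Δ_2 - Δ_1) = 78
Natural end conditions: σ_0 = σ_3 = 0.
Forward elimination and back-substitution give σ_0 = 0, σ_1 = -146/5, σ_2 = 134/5, σ_3 = 0.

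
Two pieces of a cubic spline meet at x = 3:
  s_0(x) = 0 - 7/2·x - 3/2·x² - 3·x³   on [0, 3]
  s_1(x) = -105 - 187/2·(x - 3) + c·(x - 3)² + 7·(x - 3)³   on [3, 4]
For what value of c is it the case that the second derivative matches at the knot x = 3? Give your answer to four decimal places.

-28.5000

s_0''(x) = -3 - 18·x, so s_0''(3) = -57. On the right, s_1''(3) = 2c, so c = -57/2.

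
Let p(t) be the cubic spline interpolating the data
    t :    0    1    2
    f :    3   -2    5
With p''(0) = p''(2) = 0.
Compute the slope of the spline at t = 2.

10

Put σ_i = p'' at the i-th knot. Here h = (1, 1) and Δ = (-5, 7), so the interior equations h_(i-1)·σ_(i-1) + 2(h_(i-1)+h_i)·σ_i + h_i·σ_(i+1) = 6(Δ_i − Δ_(i-1)) read
  1·σ_0 + 4·σ_1 + 1·σ_2 = 6(Δ_1 - Δ_0) = 72
Natural end conditions: σ_0 = σ_2 = 0.
Hence σ_0 = 0, σ_1 = 18, σ_2 = 0.
On [1, 2], p'(t) = b_1 + 2c_1·(t - 1) + 3d_1·(t - 1)² with b_1 = Δ_1 - h_1(2σ_1 + σ_2)/6 = 1, c_1 = σ_1/2 = 9, d_1 = (σ_2 - σ_1)/(6h_1) = -3. So p'(2) = 10.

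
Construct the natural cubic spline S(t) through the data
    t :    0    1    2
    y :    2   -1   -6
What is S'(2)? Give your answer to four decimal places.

Write M_i for S''(x_i). With h_i = 1, 1 and divided differences Δ_i = -3, -5, the continuity of S' gives the tridiagonal system
  1·M_0 + 4·M_1 + 1·M_2 = 6(Δ_1 - Δ_0) = -12
Natural end conditions: M_0 = M_2 = 0.
Solving the tridiagonal system: M_0 = 0, M_1 = -3, M_2 = 0.
On [1, 2], S'(t) = b_1 + 2c_1·(t - 1) + 3d_1·(t - 1)² with b_1 = Δ_1 - h_1(2M_1 + M_2)/6 = -4, c_1 = M_1/2 = -3/2, d_1 = (M_2 - M_1)/(6h_1) = 1/2. So S'(2) = -11/2.

-5.5000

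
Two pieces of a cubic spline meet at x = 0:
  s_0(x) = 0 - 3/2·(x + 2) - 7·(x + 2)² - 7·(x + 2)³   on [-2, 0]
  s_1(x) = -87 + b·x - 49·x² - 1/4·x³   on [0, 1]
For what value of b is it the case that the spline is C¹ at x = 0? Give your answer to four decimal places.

s_0'(x) = -3/2 - 14·(x + 2) - 21·(x + 2)², so s_0'(0) = -227/2. On the right, s_1'(0) = b, so b = -227/2.

-113.5000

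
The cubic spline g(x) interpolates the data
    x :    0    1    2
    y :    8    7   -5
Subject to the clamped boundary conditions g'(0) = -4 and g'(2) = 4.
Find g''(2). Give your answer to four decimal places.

Write M_i for g''(x_i). With h_i = 1, 1 and divided differences Δ_i = -1, -12, the continuity of g' gives the tridiagonal system
  1·M_0 + 4·M_1 + 1·M_2 = 6(Δ_1 - Δ_0) = -66
Clamped end conditions give two more equations: 2h_0·M_0 + h_0·M_1 = 6(Δ_0 - g'(0)) = 18 and h_1·M_1 + 2h_1·M_2 = 6(g'(2) - Δ_1) = 96.
Hence M_0 = 59/2, M_1 = -41, M_2 = 137/2.

68.5000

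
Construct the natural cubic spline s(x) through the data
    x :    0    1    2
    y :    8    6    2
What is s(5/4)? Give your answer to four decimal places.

Let M_i = s''(x_i). Step sizes h_i = 1, 1; slopes of the chords Δ_i = (y_(i+1) - y_i)/h_i = -2, -4.
  1·M_0 + 4·M_1 + 1·M_2 = 6(Δ_1 - Δ_0) = -12
Natural end conditions: M_0 = M_2 = 0.
Forward elimination and back-substitution give M_0 = 0, M_1 = -3, M_2 = 0.
On [1, 2], s(x) = 6 - 3·(x - 1) - 3/2·(x - 1)² + 1/2·(x - 1)³.
With (x - 1) = 1/4: s(5/4) = 661/128.

5.1641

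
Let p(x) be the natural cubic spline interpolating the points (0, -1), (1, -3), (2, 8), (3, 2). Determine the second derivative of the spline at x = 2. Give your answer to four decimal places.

-32.4000

With M_i denoting the second derivative at x_i, h_i = 1, 1, 1, and Δ_i = (y_(i+1) − y_i)/h_i = -2, 11, -6:
  1·M_0 + 4·M_1 + 1·M_2 = 6(Δ_1 - Δ_0) = 78
  1·M_1 + 4·M_2 + 1·M_3 = 6(Δ_2 - Δ_1) = -102
Natural end conditions: M_0 = M_3 = 0.
Forward elimination and back-substitution give M_0 = 0, M_1 = 138/5, M_2 = -162/5, M_3 = 0.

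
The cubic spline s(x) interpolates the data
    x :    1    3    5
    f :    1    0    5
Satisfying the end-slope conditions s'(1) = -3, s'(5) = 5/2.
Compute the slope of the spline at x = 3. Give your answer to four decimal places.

Let M_i = s''(x_i). Step sizes h_i = 2, 2; slopes of the chords Δ_i = (y_(i+1) - y_i)/h_i = -1/2, 5/2.
  2·M_0 + 8·M_1 + 2·M_2 = 6(Δ_1 - Δ_0) = 18
Clamped end conditions give two more equations: 2h_0·M_0 + h_0·M_1 = 6(Δ_0 - s'(1)) = 15 and h_1·M_1 + 2h_1·M_2 = 6(s'(5) - Δ_1) = 0.
Hence M_0 = 23/8, M_1 = 7/4, M_2 = -7/8.
On [3, 5], s'(x) = b_1 + 2c_1·(x - 3) + 3d_1·(x - 3)² with b_1 = Δ_1 - h_1(2M_1 + M_2)/6 = 13/8, c_1 = M_1/2 = 7/8, d_1 = (M_2 - M_1)/(6h_1) = -7/32. So s'(3) = 13/8.

1.6250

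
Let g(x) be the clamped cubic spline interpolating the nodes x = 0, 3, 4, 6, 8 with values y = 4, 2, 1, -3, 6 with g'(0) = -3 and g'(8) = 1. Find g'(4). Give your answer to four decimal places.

Put M_i = g'' at the i-th knot. Here h = (3, 1, 2, 2) and Δ = (-2/3, -1, -2, 9/2), so the interior equations h_(i-1)·M_(i-1) + 2(h_(i-1)+h_i)·M_i + h_i·M_(i+1) = 6(Δ_i − Δ_(i-1)) read
  3·M_0 + 8·M_1 + 1·M_2 = 6(Δ_1 - Δ_0) = -2
  1·M_1 + 6·M_2 + 2·M_3 = 6(Δ_2 - Δ_1) = -6
  2·M_2 + 8·M_3 + 2·M_4 = 6(Δ_3 - Δ_2) = 39
Clamped end conditions give two more equations: 2h_0·M_0 + h_0·M_1 = 6(Δ_0 - g'(0)) = 14 and h_3·M_3 + 2h_3·M_4 = 6(g'(8) - Δ_3) = -21.
Solving: M_0 = 1321/480, M_1 = -67/80, M_2 = -569/160, M_3 = 647/80, M_4 = -1487/160.
On [4, 6], g'(x) = b_2 + 2c_2·(x - 4) + 3d_2·(x - 4)² with b_2 = Δ_2 - h_2(2M_2 + M_3)/6 = -93/40, c_2 = M_2/2 = -569/320, d_2 = (M_3 - M_2)/(6h_2) = 621/640. So g'(4) = -93/40.

-2.3250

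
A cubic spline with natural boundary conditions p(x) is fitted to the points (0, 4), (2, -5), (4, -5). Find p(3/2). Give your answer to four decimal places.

With M_i denoting the second derivative at x_i, h_i = 2, 2, and Δ_i = (y_(i+1) − y_i)/h_i = -9/2, 0:
  2·M_0 + 8·M_1 + 2·M_2 = 6(Δ_1 - Δ_0) = 27
Natural end conditions: M_0 = M_2 = 0.
Solving the tridiagonal system: M_0 = 0, M_1 = 27/8, M_2 = 0.
On [0, 2], p(x) = 4 - 45/8·x + 0·x² + 9/32·x³.
With x = 3/2: p(3/2) = -893/256.

-3.4883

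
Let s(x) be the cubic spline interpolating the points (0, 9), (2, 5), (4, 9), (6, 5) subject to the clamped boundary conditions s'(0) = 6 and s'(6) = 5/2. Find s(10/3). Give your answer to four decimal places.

Let m_i = s''(x_i). Step sizes h_i = 2, 2, 2; slopes of the chords Δ_i = (y_(i+1) - y_i)/h_i = -2, 2, -2.
  2·m_0 + 8·m_1 + 2·m_2 = 6(Δ_1 - Δ_0) = 24
  2·m_1 + 8·m_2 + 2·m_3 = 6(Δ_2 - Δ_1) = -24
Clamped end conditions give two more equations: 2h_0·m_0 + h_0·m_1 = 6(Δ_0 - s'(0)) = -48 and h_2·m_2 + 2h_2·m_3 = 6(s'(6) - Δ_2) = 27.
Solving: m_0 = -497/30, m_1 = 137/15, m_2 = -239/30, m_3 = 161/15.
On [2, 4], s(x) = 5 - 43/30·(x - 2) + 137/30·(x - 2)² - 57/40·(x - 2)³.
With (x - 2) = 4/3: s(10/3) = 1057/135.

7.8296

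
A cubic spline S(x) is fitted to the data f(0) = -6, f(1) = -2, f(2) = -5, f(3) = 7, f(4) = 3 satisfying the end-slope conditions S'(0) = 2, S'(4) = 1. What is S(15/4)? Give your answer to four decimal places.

Put m_i = S'' at the i-th knot. Here h = (1, 1, 1, 1) and Δ = (4, -3, 12, -4), so the interior equations h_(i-1)·m_(i-1) + 2(h_(i-1)+h_i)·m_i + h_i·m_(i+1) = 6(Δ_i − Δ_(i-1)) read
  1·m_0 + 4·m_1 + 1·m_2 = 6(Δ_1 - Δ_0) = -42
  1·m_1 + 4·m_2 + 1·m_3 = 6(Δ_2 - Δ_1) = 90
  1·m_2 + 4·m_3 + 1·m_4 = 6(Δ_3 - Δ_2) = -96
Clamped end conditions give two more equations: 2h_0·m_0 + h_0·m_1 = 6(Δ_0 - S'(0)) = 12 and h_3·m_3 + 2h_3·m_4 = 6(S'(4) - Δ_3) = 30.
Solving the tridiagonal system: m_0 = 37/2, m_1 = -25, m_2 = 79/2, m_3 = -43, m_4 = 73/2.
On [3, 4], S(x) = 7 + 17/4·(x - 3) - 43/2·(x - 3)² + 53/4·(x - 3)³.
With (x - 3) = 3/4: S(15/4) = 943/256.

3.6836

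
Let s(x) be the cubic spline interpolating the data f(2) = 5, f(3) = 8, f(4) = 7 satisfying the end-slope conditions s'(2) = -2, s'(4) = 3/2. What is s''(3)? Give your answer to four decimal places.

-15.5000

Put σ_i = s'' at the i-th knot. Here h = (1, 1) and Δ = (3, -1), so the interior equations h_(i-1)·σ_(i-1) + 2(h_(i-1)+h_i)·σ_i + h_i·σ_(i+1) = 6(Δ_i − Δ_(i-1)) read
  1·σ_0 + 4·σ_1 + 1·σ_2 = 6(Δ_1 - Δ_0) = -24
Clamped end conditions give two more equations: 2h_0·σ_0 + h_0·σ_1 = 6(Δ_0 - s'(2)) = 30 and h_1·σ_1 + 2h_1·σ_2 = 6(s'(4) - Δ_1) = 15.
Forward elimination and back-substitution give σ_0 = 91/4, σ_1 = -31/2, σ_2 = 61/4.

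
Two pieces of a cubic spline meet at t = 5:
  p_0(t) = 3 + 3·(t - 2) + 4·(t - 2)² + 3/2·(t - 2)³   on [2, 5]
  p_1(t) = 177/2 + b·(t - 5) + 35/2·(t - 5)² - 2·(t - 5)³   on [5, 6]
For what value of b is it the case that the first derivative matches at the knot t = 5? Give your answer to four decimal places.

67.5000

p_0'(t) = 3 + 8·(t - 2) + 9/2·(t - 2)², so p_0'(5) = 135/2. On the right, p_1'(5) = b, so b = 135/2.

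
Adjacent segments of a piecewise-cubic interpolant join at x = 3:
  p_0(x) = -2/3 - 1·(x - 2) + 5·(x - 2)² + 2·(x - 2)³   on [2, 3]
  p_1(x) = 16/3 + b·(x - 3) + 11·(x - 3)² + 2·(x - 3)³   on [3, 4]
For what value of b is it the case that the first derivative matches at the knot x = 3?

p_0'(x) = -1 + 10·(x - 2) + 6·(x - 2)², so p_0'(3) = 15. On the right, p_1'(3) = b, so b = 15.

15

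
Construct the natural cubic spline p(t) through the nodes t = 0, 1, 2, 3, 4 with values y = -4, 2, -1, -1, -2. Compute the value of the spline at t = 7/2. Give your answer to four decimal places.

-1.2589

With m_i denoting the second derivative at x_i, h_i = 1, 1, 1, 1, and Δ_i = (y_(i+1) − y_i)/h_i = 6, -3, 0, -1:
  1·m_0 + 4·m_1 + 1·m_2 = 6(Δ_1 - Δ_0) = -54
  1·m_1 + 4·m_2 + 1·m_3 = 6(Δ_2 - Δ_1) = 18
  1·m_2 + 4·m_3 + 1·m_4 = 6(Δ_3 - Δ_2) = -6
Natural end conditions: m_0 = m_4 = 0.
Solving the tridiagonal system: m_0 = 0, m_1 = -111/7, m_2 = 66/7, m_3 = -27/7, m_4 = 0.
On [3, 4], p(t) = -1 + 2/7·(t - 3) - 27/14·(t - 3)² + 9/14·(t - 3)³.
With (t - 3) = 1/2: p(7/2) = -141/112.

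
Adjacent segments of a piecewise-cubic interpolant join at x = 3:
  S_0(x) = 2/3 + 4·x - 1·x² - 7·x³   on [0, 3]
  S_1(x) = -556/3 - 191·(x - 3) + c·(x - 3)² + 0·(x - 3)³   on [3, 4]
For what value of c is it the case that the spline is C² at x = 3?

-64

S_0''(x) = -2 - 42·x, so S_0''(3) = -128. On the right, S_1''(3) = 2c, so c = -64.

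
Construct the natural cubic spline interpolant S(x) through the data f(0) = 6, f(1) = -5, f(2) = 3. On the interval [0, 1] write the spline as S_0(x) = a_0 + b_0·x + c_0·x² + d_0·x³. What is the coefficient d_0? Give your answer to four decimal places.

4.7500

With M_i denoting the second derivative at x_i, h_i = 1, 1, and Δ_i = (y_(i+1) − y_i)/h_i = -11, 8:
  1·M_0 + 4·M_1 + 1·M_2 = 6(Δ_1 - Δ_0) = 114
Natural end conditions: M_0 = M_2 = 0.
Solving the tridiagonal system: M_0 = 0, M_1 = 57/2, M_2 = 0.
On [0, 1], with S_0(x) = a_0 + b_0·x + c_0·x² + d_0·x³: c_0 = M_0/2 = 0, d_0 = (M_1 - M_0)/(6h_0) = 19/4, b_0 = Δ_0 - h_0(2M_0 + M_1)/6 = -63/4.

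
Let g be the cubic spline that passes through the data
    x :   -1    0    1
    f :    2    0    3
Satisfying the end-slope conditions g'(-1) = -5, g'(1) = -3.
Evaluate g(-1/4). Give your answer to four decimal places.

Let σ_i = g''(x_i). Step sizes h_i = 1, 1; slopes of the chords Δ_i = (y_(i+1) - y_i)/h_i = -2, 3.
  1·σ_0 + 4·σ_1 + 1·σ_2 = 6(Δ_1 - Δ_0) = 30
Clamped end conditions give two more equations: 2h_0·σ_0 + h_0·σ_1 = 6(Δ_0 - g'(-1)) = 18 and h_1·σ_1 + 2h_1·σ_2 = 6(g'(1) - Δ_1) = -36.
Solving the tridiagonal system: σ_0 = 5/2, σ_1 = 13, σ_2 = -49/2.
On [-1, 0], g(x) = 2 - 5·(x + 1) + 5/4·(x + 1)² + 7/4·(x + 1)³.
With (x + 1) = 3/4: g(-1/4) = -79/256.

-0.3086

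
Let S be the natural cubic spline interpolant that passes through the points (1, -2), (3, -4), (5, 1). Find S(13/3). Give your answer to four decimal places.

-1.1852

Write M_i for S''(x_i). With h_i = 2, 2 and divided differences Δ_i = -1, 5/2, the continuity of S' gives the tridiagonal system
  2·M_0 + 8·M_1 + 2·M_2 = 6(Δ_1 - Δ_0) = 21
Natural end conditions: M_0 = M_2 = 0.
Forward elimination and back-substitution give M_0 = 0, M_1 = 21/8, M_2 = 0.
On [3, 5], S(x) = -4 + 3/4·(x - 3) + 21/16·(x - 3)² - 7/32·(x - 3)³.
With (x - 3) = 4/3: S(13/3) = -32/27.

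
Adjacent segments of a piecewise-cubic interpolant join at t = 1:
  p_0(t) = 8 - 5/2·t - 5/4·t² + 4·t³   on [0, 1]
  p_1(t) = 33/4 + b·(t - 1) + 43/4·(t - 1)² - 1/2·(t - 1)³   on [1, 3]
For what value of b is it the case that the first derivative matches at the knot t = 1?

7

p_0'(t) = -5/2 - 5/2·t + 12·t², so p_0'(1) = 7. On the right, p_1'(1) = b, so b = 7.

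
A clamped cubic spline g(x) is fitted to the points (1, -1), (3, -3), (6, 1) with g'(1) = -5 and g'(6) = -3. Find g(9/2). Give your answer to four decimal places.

0.8750

Write m_i for g''(x_i). With h_i = 2, 3 and divided differences Δ_i = -1, 4/3, the continuity of g' gives the tridiagonal system
  2·m_0 + 10·m_1 + 3·m_2 = 6(Δ_1 - Δ_0) = 14
Clamped end conditions give two more equations: 2h_0·m_0 + h_0·m_1 = 6(Δ_0 - g'(1)) = 24 and h_1·m_1 + 2h_1·m_2 = 6(g'(6) - Δ_1) = -26.
Solving the tridiagonal system: m_0 = 5, m_1 = 2, m_2 = -16/3.
On [3, 6], g(x) = -3 + 2·(x - 3) + 1·(x - 3)² - 11/27·(x - 3)³.
With (x - 3) = 3/2: g(9/2) = 7/8.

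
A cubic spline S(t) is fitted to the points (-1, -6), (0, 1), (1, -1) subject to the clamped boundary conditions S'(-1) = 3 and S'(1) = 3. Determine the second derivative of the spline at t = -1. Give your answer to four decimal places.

25.5000

Write M_i for S''(x_i). With h_i = 1, 1 and divided differences Δ_i = 7, -2, the continuity of S' gives the tridiagonal system
  1·M_0 + 4·M_1 + 1·M_2 = 6(Δ_1 - Δ_0) = -54
Clamped end conditions give two more equations: 2h_0·M_0 + h_0·M_1 = 6(Δ_0 - S'(-1)) = 24 and h_1·M_1 + 2h_1·M_2 = 6(S'(1) - Δ_1) = 30.
Solving the tridiagonal system: M_0 = 51/2, M_1 = -27, M_2 = 57/2.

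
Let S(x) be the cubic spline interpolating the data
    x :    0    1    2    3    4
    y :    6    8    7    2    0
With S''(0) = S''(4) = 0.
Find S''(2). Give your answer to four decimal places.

-6.8571

With M_i denoting the second derivative at x_i, h_i = 1, 1, 1, 1, and Δ_i = (y_(i+1) − y_i)/h_i = 2, -1, -5, -2:
  1·M_0 + 4·M_1 + 1·M_2 = 6(Δ_1 - Δ_0) = -18
  1·M_1 + 4·M_2 + 1·M_3 = 6(Δ_2 - Δ_1) = -24
  1·M_2 + 4·M_3 + 1·M_4 = 6(Δ_3 - Δ_2) = 18
Natural end conditions: M_0 = M_4 = 0.
Solving the tridiagonal system: M_0 = 0, M_1 = -39/14, M_2 = -48/7, M_3 = 87/14, M_4 = 0.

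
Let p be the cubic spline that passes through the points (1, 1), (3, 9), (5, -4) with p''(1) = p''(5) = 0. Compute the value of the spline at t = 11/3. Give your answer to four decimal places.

6.6111

Write σ_i for p''(x_i). With h_i = 2, 2 and divided differences Δ_i = 4, -13/2, the continuity of p' gives the tridiagonal system
  2·σ_0 + 8·σ_1 + 2·σ_2 = 6(Δ_1 - Δ_0) = -63
Natural end conditions: σ_0 = σ_2 = 0.
Solving the tridiagonal system: σ_0 = 0, σ_1 = -63/8, σ_2 = 0.
On [3, 5], p(t) = 9 - 5/4·(t - 3) - 63/16·(t - 3)² + 21/32·(t - 3)³.
With (t - 3) = 2/3: p(11/3) = 119/18.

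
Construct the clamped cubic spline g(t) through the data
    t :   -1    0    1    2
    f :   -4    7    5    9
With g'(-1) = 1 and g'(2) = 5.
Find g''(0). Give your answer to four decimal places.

-36.5333

Write M_i for g''(x_i). With h_i = 1, 1, 1 and divided differences Δ_i = 11, -2, 4, the continuity of g' gives the tridiagonal system
  1·M_0 + 4·M_1 + 1·M_2 = 6(Δ_1 - Δ_0) = -78
  1·M_1 + 4·M_2 + 1·M_3 = 6(Δ_2 - Δ_1) = 36
Clamped end conditions give two more equations: 2h_0·M_0 + h_0·M_1 = 6(Δ_0 - g'(-1)) = 60 and h_2·M_2 + 2h_2·M_3 = 6(g'(2) - Δ_2) = 6.
Solving: M_0 = 724/15, M_1 = -548/15, M_2 = 298/15, M_3 = -104/15.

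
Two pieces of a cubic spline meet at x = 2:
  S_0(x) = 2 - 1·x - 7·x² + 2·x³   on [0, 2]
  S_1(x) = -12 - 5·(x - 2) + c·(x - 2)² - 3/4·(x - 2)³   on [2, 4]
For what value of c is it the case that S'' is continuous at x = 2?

5

S_0''(x) = -14 + 12·x, so S_0''(2) = 10. On the right, S_1''(2) = 2c, so c = 5.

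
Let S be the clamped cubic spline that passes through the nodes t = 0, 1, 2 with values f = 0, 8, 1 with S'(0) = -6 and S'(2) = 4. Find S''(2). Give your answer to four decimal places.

With M_i denoting the second derivative at x_i, h_i = 1, 1, and Δ_i = (y_(i+1) − y_i)/h_i = 8, -7:
  1·M_0 + 4·M_1 + 1·M_2 = 6(Δ_1 - Δ_0) = -90
Clamped end conditions give two more equations: 2h_0·M_0 + h_0·M_1 = 6(Δ_0 - S'(0)) = 84 and h_1·M_1 + 2h_1·M_2 = 6(S'(2) - Δ_1) = 66.
Forward elimination and back-substitution give M_0 = 139/2, M_1 = -55, M_2 = 121/2.

60.5000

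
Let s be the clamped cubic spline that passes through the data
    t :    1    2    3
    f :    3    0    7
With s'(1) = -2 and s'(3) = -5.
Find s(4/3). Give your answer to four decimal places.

1.5741

With m_i denoting the second derivative at x_i, h_i = 1, 1, and Δ_i = (y_(i+1) − y_i)/h_i = -3, 7:
  1·m_0 + 4·m_1 + 1·m_2 = 6(Δ_1 - Δ_0) = 60
Clamped end conditions give two more equations: 2h_0·m_0 + h_0·m_1 = 6(Δ_0 - s'(1)) = -6 and h_1·m_1 + 2h_1·m_2 = 6(s'(3) - Δ_1) = -72.
Forward elimination and back-substitution give m_0 = -39/2, m_1 = 33, m_2 = -105/2.
On [1, 2], s(t) = 3 - 2·(t - 1) - 39/4·(t - 1)² + 35/4·(t - 1)³.
With (t - 1) = 1/3: s(4/3) = 85/54.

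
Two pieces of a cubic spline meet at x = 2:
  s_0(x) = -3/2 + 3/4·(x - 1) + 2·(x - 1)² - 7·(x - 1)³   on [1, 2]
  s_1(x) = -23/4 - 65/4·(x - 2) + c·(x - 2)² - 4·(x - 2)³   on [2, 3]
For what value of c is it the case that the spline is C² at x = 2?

s_0''(x) = 4 - 42·(x - 1), so s_0''(2) = -38. On the right, s_1''(2) = 2c, so c = -19.

-19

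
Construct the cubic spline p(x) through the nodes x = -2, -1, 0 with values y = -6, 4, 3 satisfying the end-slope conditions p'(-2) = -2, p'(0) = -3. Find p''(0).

10

Put σ_i = p'' at the i-th knot. Here h = (1, 1) and Δ = (10, -1), so the interior equations h_(i-1)·σ_(i-1) + 2(h_(i-1)+h_i)·σ_i + h_i·σ_(i+1) = 6(Δ_i − Δ_(i-1)) read
  1·σ_0 + 4·σ_1 + 1·σ_2 = 6(Δ_1 - Δ_0) = -66
Clamped end conditions give two more equations: 2h_0·σ_0 + h_0·σ_1 = 6(Δ_0 - p'(-2)) = 72 and h_1·σ_1 + 2h_1·σ_2 = 6(p'(0) - Δ_1) = -12.
Forward elimination and back-substitution give σ_0 = 52, σ_1 = -32, σ_2 = 10.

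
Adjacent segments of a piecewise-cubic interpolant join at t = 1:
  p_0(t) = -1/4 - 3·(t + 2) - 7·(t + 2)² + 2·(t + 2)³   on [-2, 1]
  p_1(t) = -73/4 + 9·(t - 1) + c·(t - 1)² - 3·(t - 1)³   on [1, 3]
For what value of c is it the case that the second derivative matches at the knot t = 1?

p_0''(t) = -14 + 12·(t + 2), so p_0''(1) = 22. On the right, p_1''(1) = 2c, so c = 11.

11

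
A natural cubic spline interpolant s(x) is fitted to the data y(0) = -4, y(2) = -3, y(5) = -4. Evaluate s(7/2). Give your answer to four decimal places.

-3.2188

Put σ_i = s'' at the i-th knot. Here h = (2, 3) and Δ = (1/2, -1/3), so the interior equations h_(i-1)·σ_(i-1) + 2(h_(i-1)+h_i)·σ_i + h_i·σ_(i+1) = 6(Δ_i − Δ_(i-1)) read
  2·σ_0 + 10·σ_1 + 3·σ_2 = 6(Δ_1 - Δ_0) = -5
Natural end conditions: σ_0 = σ_2 = 0.
Hence σ_0 = 0, σ_1 = -1/2, σ_2 = 0.
On [2, 5], s(x) = -3 + 1/6·(x - 2) - 1/4·(x - 2)² + 1/36·(x - 2)³.
With (x - 2) = 3/2: s(7/2) = -103/32.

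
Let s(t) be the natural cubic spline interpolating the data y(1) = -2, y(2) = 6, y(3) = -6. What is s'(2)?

-2

Put σ_i = s'' at the i-th knot. Here h = (1, 1) and Δ = (8, -12), so the interior equations h_(i-1)·σ_(i-1) + 2(h_(i-1)+h_i)·σ_i + h_i·σ_(i+1) = 6(Δ_i − Δ_(i-1)) read
  1·σ_0 + 4·σ_1 + 1·σ_2 = 6(Δ_1 - Δ_0) = -120
Natural end conditions: σ_0 = σ_2 = 0.
Solving the tridiagonal system: σ_0 = 0, σ_1 = -30, σ_2 = 0.
On [2, 3], s'(t) = b_1 + 2c_1·(t - 2) + 3d_1·(t - 2)² with b_1 = Δ_1 - h_1(2σ_1 + σ_2)/6 = -2, c_1 = σ_1/2 = -15, d_1 = (σ_2 - σ_1)/(6h_1) = 5. So s'(2) = -2.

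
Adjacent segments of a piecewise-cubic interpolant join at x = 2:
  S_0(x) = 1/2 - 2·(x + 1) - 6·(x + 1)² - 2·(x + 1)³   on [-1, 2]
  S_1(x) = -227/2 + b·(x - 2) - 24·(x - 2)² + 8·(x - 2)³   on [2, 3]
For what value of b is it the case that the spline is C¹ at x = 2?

S_0'(x) = -2 - 12·(x + 1) - 6·(x + 1)², so S_0'(2) = -92. On the right, S_1'(2) = b, so b = -92.

-92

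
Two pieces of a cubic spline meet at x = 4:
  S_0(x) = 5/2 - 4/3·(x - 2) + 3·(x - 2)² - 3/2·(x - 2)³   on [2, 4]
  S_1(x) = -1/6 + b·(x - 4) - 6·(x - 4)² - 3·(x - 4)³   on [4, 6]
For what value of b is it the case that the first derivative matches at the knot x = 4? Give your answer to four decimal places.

-7.3333

S_0'(x) = -4/3 + 6·(x - 2) - 9/2·(x - 2)², so S_0'(4) = -22/3. On the right, S_1'(4) = b, so b = -22/3.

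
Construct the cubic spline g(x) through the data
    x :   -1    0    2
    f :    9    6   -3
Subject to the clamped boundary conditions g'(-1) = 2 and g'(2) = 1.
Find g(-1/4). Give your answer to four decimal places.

Put m_i = g'' at the i-th knot. Here h = (1, 2) and Δ = (-3, -9/2), so the interior equations h_(i-1)·m_(i-1) + 2(h_(i-1)+h_i)·m_i + h_i·m_(i+1) = 6(Δ_i − Δ_(i-1)) read
  1·m_0 + 6·m_1 + 2·m_2 = 6(Δ_1 - Δ_0) = -9
Clamped end conditions give two more equations: 2h_0·m_0 + h_0·m_1 = 6(Δ_0 - g'(-1)) = -30 and h_1·m_1 + 2h_1·m_2 = 6(g'(2) - Δ_1) = 33.
Solving: m_0 = -83/6, m_1 = -7/3, m_2 = 113/12.
On [-1, 0], g(x) = 9 + 2·(x + 1) - 83/12·(x + 1)² + 23/12·(x + 1)³.
With (x + 1) = 3/4: g(-1/4) = 1899/256.

7.4180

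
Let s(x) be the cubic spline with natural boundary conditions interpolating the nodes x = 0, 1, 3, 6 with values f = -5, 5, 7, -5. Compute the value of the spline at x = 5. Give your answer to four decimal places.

Let M_i = s''(x_i). Step sizes h_i = 1, 2, 3; slopes of the chords Δ_i = (y_(i+1) - y_i)/h_i = 10, 1, -4.
  1·M_0 + 6·M_1 + 2·M_2 = 6(Δ_1 - Δ_0) = -54
  2·M_1 + 10·M_2 + 3·M_3 = 6(Δ_2 - Δ_1) = -30
Natural end conditions: M_0 = M_3 = 0.
Hence M_0 = 0, M_1 = -60/7, M_2 = -9/7, M_3 = 0.
On [3, 6], s(x) = 7 - 19/7·(x - 3) - 9/14·(x - 3)² + 1/14·(x - 3)³.
With (x - 3) = 2: s(5) = -3/7.

-0.4286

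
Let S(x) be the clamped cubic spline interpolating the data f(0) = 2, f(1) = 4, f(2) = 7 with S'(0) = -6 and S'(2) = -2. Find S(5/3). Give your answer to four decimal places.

6.9444

With σ_i denoting the second derivative at x_i, h_i = 1, 1, and Δ_i = (y_(i+1) − y_i)/h_i = 2, 3:
  1·σ_0 + 4·σ_1 + 1·σ_2 = 6(Δ_1 - Δ_0) = 6
Clamped end conditions give two more equations: 2h_0·σ_0 + h_0·σ_1 = 6(Δ_0 - S'(0)) = 48 and h_1·σ_1 + 2h_1·σ_2 = 6(S'(2) - Δ_1) = -30.
Hence σ_0 = 49/2, σ_1 = -1, σ_2 = -29/2.
On [1, 2], S(x) = 4 + 23/4·(x - 1) - 1/2·(x - 1)² - 9/4·(x - 1)³.
With (x - 1) = 2/3: S(5/3) = 125/18.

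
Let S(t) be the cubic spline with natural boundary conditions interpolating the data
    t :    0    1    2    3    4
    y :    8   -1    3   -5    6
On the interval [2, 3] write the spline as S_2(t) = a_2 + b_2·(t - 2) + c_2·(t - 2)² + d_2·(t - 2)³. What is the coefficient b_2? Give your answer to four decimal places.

Let M_i = S''(x_i). Step sizes h_i = 1, 1, 1, 1; slopes of the chords Δ_i = (y_(i+1) - y_i)/h_i = -9, 4, -8, 11.
  1·M_0 + 4·M_1 + 1·M_2 = 6(Δ_1 - Δ_0) = 78
  1·M_1 + 4·M_2 + 1·M_3 = 6(Δ_2 - Δ_1) = -72
  1·M_2 + 4·M_3 + 1·M_4 = 6(Δ_3 - Δ_2) = 114
Natural end conditions: M_0 = M_4 = 0.
Hence M_0 = 0, M_1 = 393/14, M_2 = -240/7, M_3 = 519/14, M_4 = 0.
On [2, 3], with S_2(t) = a_2 + b_2·(t - 2) + c_2·(t - 2)² + d_2·(t - 2)³: c_2 = M_2/2 = -120/7, d_2 = (M_3 - M_2)/(6h_2) = 333/28, b_2 = Δ_2 - h_2(2M_2 + M_3)/6 = -11/4.

-2.7500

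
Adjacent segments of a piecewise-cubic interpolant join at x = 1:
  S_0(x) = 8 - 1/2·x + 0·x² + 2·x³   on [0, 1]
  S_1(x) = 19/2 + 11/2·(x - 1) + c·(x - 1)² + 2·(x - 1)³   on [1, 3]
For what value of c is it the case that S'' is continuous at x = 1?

6

S_0''(x) = 0 + 12·x, so S_0''(1) = 12. On the right, S_1''(1) = 2c, so c = 6.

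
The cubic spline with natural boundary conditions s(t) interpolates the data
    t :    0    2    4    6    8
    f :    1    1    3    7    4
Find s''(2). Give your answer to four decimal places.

With M_i denoting the second derivative at x_i, h_i = 2, 2, 2, 2, and Δ_i = (y_(i+1) − y_i)/h_i = 0, 1, 2, -3/2:
  2·M_0 + 8·M_1 + 2·M_2 = 6(Δ_1 - Δ_0) = 6
  2·M_1 + 8·M_2 + 2·M_3 = 6(Δ_2 - Δ_1) = 6
  2·M_2 + 8·M_3 + 2·M_4 = 6(Δ_3 - Δ_2) = -21
Natural end conditions: M_0 = M_4 = 0.
Hence M_0 = 0, M_1 = 45/112, M_2 = 39/28, M_3 = -333/112, M_4 = 0.

0.4018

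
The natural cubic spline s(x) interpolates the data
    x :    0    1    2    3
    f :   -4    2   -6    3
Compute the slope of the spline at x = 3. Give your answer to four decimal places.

14.4667

Put M_i = s'' at the i-th knot. Here h = (1, 1, 1) and Δ = (6, -8, 9), so the interior equations h_(i-1)·M_(i-1) + 2(h_(i-1)+h_i)·M_i + h_i·M_(i+1) = 6(Δ_i − Δ_(i-1)) read
  1·M_0 + 4·M_1 + 1·M_2 = 6(Δ_1 - Δ_0) = -84
  1·M_1 + 4·M_2 + 1·M_3 = 6(Δ_2 - Δ_1) = 102
Natural end conditions: M_0 = M_3 = 0.
Hence M_0 = 0, M_1 = -146/5, M_2 = 164/5, M_3 = 0.
On [2, 3], s'(x) = b_2 + 2c_2·(x - 2) + 3d_2·(x - 2)² with b_2 = Δ_2 - h_2(2M_2 + M_3)/6 = -29/15, c_2 = M_2/2 = 82/5, d_2 = (M_3 - M_2)/(6h_2) = -82/15. So s'(3) = 217/15.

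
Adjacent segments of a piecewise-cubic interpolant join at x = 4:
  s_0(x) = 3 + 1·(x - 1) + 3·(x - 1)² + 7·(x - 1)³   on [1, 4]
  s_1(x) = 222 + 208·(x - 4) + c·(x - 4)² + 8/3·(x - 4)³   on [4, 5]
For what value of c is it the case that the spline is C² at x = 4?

66

s_0''(x) = 6 + 42·(x - 1), so s_0''(4) = 132. On the right, s_1''(4) = 2c, so c = 66.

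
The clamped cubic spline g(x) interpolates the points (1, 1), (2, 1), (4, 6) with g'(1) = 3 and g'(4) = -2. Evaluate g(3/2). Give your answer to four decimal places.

Put M_i = g'' at the i-th knot. Here h = (1, 2) and Δ = (0, 5/2), so the interior equations h_(i-1)·M_(i-1) + 2(h_(i-1)+h_i)·M_i + h_i·M_(i+1) = 6(Δ_i − Δ_(i-1)) read
  1·M_0 + 6·M_1 + 2·M_2 = 6(Δ_1 - Δ_0) = 15
Clamped end conditions give two more equations: 2h_0·M_0 + h_0·M_1 = 6(Δ_0 - g'(1)) = -18 and h_1·M_1 + 2h_1·M_2 = 6(g'(4) - Δ_1) = -27.
Solving the tridiagonal system: M_0 = -79/6, M_1 = 25/3, M_2 = -131/12.
On [1, 2], g(x) = 1 + 3·(x - 1) - 79/12·(x - 1)² + 43/12·(x - 1)³.
With (x - 1) = 1/2: g(3/2) = 125/96.

1.3021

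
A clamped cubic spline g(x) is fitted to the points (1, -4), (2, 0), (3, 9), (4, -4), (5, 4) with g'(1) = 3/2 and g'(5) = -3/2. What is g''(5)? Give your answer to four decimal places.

-58.1786

Put M_i = g'' at the i-th knot. Here h = (1, 1, 1, 1) and Δ = (4, 9, -13, 8), so the interior equations h_(i-1)·M_(i-1) + 2(h_(i-1)+h_i)·M_i + h_i·M_(i+1) = 6(Δ_i − Δ_(i-1)) read
  1·M_0 + 4·M_1 + 1·M_2 = 6(Δ_1 - Δ_0) = 30
  1·M_1 + 4·M_2 + 1·M_3 = 6(Δ_2 - Δ_1) = -132
  1·M_2 + 4·M_3 + 1·M_4 = 6(Δ_3 - Δ_2) = 126
Clamped end conditions give two more equations: 2h_0·M_0 + h_0·M_1 = 6(Δ_0 - g'(1)) = 15 and h_3·M_3 + 2h_3·M_4 = 6(g'(5) - Δ_3) = -57.
Solving the tridiagonal system: M_0 = -93/28, M_1 = 303/14, M_2 = -213/4, M_3 = 831/14, M_4 = -1629/28.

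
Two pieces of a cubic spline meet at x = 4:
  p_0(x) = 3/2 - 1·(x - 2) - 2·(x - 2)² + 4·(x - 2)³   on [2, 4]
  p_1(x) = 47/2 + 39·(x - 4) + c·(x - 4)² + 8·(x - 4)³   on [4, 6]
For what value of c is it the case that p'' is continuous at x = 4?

p_0''(x) = -4 + 24·(x - 2), so p_0''(4) = 44. On the right, p_1''(4) = 2c, so c = 22.

22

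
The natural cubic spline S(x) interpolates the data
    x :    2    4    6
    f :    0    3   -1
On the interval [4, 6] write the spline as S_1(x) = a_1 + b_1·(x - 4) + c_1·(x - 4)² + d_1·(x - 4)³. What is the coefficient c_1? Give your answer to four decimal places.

Let M_i = S''(x_i). Step sizes h_i = 2, 2; slopes of the chords Δ_i = (y_(i+1) - y_i)/h_i = 3/2, -2.
  2·M_0 + 8·M_1 + 2·M_2 = 6(Δ_1 - Δ_0) = -21
Natural end conditions: M_0 = M_2 = 0.
Forward elimination and back-substitution give M_0 = 0, M_1 = -21/8, M_2 = 0.
On [4, 6], with S_1(x) = a_1 + b_1·(x - 4) + c_1·(x - 4)² + d_1·(x - 4)³: c_1 = M_1/2 = -21/16, d_1 = (M_2 - M_1)/(6h_1) = 7/32, b_1 = Δ_1 - h_1(2M_1 + M_2)/6 = -1/4.

-1.3125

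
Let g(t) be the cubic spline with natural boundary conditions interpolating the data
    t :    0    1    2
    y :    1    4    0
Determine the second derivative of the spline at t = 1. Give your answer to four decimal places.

-10.5000

Write σ_i for g''(x_i). With h_i = 1, 1 and divided differences Δ_i = 3, -4, the continuity of g' gives the tridiagonal system
  1·σ_0 + 4·σ_1 + 1·σ_2 = 6(Δ_1 - Δ_0) = -42
Natural end conditions: σ_0 = σ_2 = 0.
Solving: σ_0 = 0, σ_1 = -21/2, σ_2 = 0.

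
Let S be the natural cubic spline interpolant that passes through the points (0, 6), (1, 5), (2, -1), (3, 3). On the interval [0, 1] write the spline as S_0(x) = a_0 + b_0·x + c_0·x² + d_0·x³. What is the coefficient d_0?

-2

Let m_i = S''(x_i). Step sizes h_i = 1, 1, 1; slopes of the chords Δ_i = (y_(i+1) - y_i)/h_i = -1, -6, 4.
  1·m_0 + 4·m_1 + 1·m_2 = 6(Δ_1 - Δ_0) = -30
  1·m_1 + 4·m_2 + 1·m_3 = 6(Δ_2 - Δ_1) = 60
Natural end conditions: m_0 = m_3 = 0.
Solving: m_0 = 0, m_1 = -12, m_2 = 18, m_3 = 0.
On [0, 1], with S_0(x) = a_0 + b_0·x + c_0·x² + d_0·x³: c_0 = m_0/2 = 0, d_0 = (m_1 - m_0)/(6h_0) = -2, b_0 = Δ_0 - h_0(2m_0 + m_1)/6 = 1.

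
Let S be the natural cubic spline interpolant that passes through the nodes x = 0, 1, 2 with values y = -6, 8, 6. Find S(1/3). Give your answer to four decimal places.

-0.1481

With M_i denoting the second derivative at x_i, h_i = 1, 1, and Δ_i = (y_(i+1) − y_i)/h_i = 14, -2:
  1·M_0 + 4·M_1 + 1·M_2 = 6(Δ_1 - Δ_0) = -96
Natural end conditions: M_0 = M_2 = 0.
Hence M_0 = 0, M_1 = -24, M_2 = 0.
On [0, 1], S(x) = -6 + 18·x + 0·x² - 4·x³.
With x = 1/3: S(1/3) = -4/27.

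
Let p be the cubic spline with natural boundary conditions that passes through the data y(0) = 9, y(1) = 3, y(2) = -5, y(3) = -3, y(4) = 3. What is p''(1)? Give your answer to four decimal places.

With M_i denoting the second derivative at x_i, h_i = 1, 1, 1, 1, and Δ_i = (y_(i+1) − y_i)/h_i = -6, -8, 2, 6:
  1·M_0 + 4·M_1 + 1·M_2 = 6(Δ_1 - Δ_0) = -12
  1·M_1 + 4·M_2 + 1·M_3 = 6(Δ_2 - Δ_1) = 60
  1·M_2 + 4·M_3 + 1·M_4 = 6(Δ_3 - Δ_2) = 24
Natural end conditions: M_0 = M_4 = 0.
Hence M_0 = 0, M_1 = -99/14, M_2 = 114/7, M_3 = 27/14, M_4 = 0.

-7.0714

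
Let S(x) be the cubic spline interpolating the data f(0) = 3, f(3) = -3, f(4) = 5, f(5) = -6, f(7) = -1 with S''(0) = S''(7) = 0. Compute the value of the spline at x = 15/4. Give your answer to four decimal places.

Let M_i = S''(x_i). Step sizes h_i = 3, 1, 1, 2; slopes of the chords Δ_i = (y_(i+1) - y_i)/h_i = -2, 8, -11, 5/2.
  3·M_0 + 8·M_1 + 1·M_2 = 6(Δ_1 - Δ_0) = 60
  1·M_1 + 4·M_2 + 1·M_3 = 6(Δ_2 - Δ_1) = -114
  1·M_2 + 6·M_3 + 2·M_4 = 6(Δ_3 - Δ_2) = 81
Natural end conditions: M_0 = M_4 = 0.
Solving: M_0 = 0, M_1 = 2145/178, M_2 = -3240/89, M_3 = 3483/178, M_4 = 0.
On [3, 4], S(x) = -3 + 1789/178·(x - 3) + 2145/356·(x - 3)² - 2875/356·(x - 3)³.
With (x - 3) = 3/4: S(15/4) = 102987/22784.

4.5201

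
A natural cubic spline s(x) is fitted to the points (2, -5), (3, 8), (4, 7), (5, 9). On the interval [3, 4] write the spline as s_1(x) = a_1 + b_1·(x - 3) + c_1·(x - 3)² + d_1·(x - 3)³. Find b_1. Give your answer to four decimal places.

5.1333

Write M_i for s''(x_i). With h_i = 1, 1, 1 and divided differences Δ_i = 13, -1, 2, the continuity of s' gives the tridiagonal system
  1·M_0 + 4·M_1 + 1·M_2 = 6(Δ_1 - Δ_0) = -84
  1·M_1 + 4·M_2 + 1·M_3 = 6(Δ_2 - Δ_1) = 18
Natural end conditions: M_0 = M_3 = 0.
Forward elimination and back-substitution give M_0 = 0, M_1 = -118/5, M_2 = 52/5, M_3 = 0.
On [3, 4], with s_1(x) = a_1 + b_1·(x - 3) + c_1·(x - 3)² + d_1·(x - 3)³: c_1 = M_1/2 = -59/5, d_1 = (M_2 - M_1)/(6h_1) = 17/3, b_1 = Δ_1 - h_1(2M_1 + M_2)/6 = 77/15.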